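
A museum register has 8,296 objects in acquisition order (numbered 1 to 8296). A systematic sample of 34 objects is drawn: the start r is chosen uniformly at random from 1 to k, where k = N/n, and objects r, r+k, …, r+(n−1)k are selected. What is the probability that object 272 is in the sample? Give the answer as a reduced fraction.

k = 8296/34 = 244.
Object 272 is selected iff r ≡ 272 (mod 244); exactly one such r in {1,…,244}.
Inclusion probability = 1/244.

1/244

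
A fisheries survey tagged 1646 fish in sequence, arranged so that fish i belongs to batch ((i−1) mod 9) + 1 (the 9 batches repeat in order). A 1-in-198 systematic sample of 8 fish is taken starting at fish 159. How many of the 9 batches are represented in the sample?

1

Consecutive selections differ by k = 198, so their batch numbers differ by 198 mod 9 = 0.
gcd(198, 9) = 9, so the sample visits 9/9 = 1 distinct residues mod 9.
Start 159 is batch 6; the batches hit are 6.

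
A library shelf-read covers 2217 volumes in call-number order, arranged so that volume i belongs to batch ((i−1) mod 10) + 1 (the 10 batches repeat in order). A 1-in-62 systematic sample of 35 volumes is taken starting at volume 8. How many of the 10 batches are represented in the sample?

Consecutive selections differ by k = 62, so their batch numbers differ by 62 mod 10 = 2.
gcd(62, 10) = 2, so the sample visits 10/2 = 5 distinct residues mod 10.
Start 8 is batch 8; the batches hit are 2, 4, 6, 8, 10.

5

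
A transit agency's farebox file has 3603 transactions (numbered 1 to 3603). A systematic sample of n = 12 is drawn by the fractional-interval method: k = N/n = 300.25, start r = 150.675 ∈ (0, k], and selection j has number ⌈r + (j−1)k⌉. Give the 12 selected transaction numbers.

j=1: r + 0k = 150.675 → ⌈·⌉ = 151
j=2: r + 1k = 450.925 → ⌈·⌉ = 451
j=3: r + 2k = 751.175 → ⌈·⌉ = 752
j=4: r + 3k = 1051.425 → ⌈·⌉ = 1052
j=5: r + 4k = 1351.675 → ⌈·⌉ = 1352
j=6: r + 5k = 1651.925 → ⌈·⌉ = 1652
j=7: r + 6k = 1952.175 → ⌈·⌉ = 1953
j=8: r + 7k = 2252.425 → ⌈·⌉ = 2253
j=9: r + 8k = 2552.675 → ⌈·⌉ = 2553
j=10: r + 9k = 2852.925 → ⌈·⌉ = 2853
j=11: r + 10k = 3153.175 → ⌈·⌉ = 3154
j=12: r + 11k = 3453.425 → ⌈·⌉ = 3454

151, 451, 752, 1052, 1352, 1652, 1953, 2253, 2553, 2853, 3154, 3454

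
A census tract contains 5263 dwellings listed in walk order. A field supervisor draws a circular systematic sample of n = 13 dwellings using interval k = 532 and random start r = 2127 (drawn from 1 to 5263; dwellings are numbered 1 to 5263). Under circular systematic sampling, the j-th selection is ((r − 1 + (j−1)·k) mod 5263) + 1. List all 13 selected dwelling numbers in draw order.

2127, 2659, 3191, 3723, 4255, 4787, 56, 588, 1120, 1652, 2184, 2716, 3248

Selection 1: 2127
Selection 2: 2127 + 532 = 2659
Selection 3: 2659 + 532 = 3191
Selection 4: 3191 + 532 = 3723
Selection 5: 3723 + 532 = 4255
Selection 6: 4255 + 532 = 4787
Selection 7: 4787 + 532 = 5319 → 5319 − 5263 = 56
Selection 8: 56 + 532 = 588
Selection 9: 588 + 532 = 1120
Selection 10: 1120 + 532 = 1652
Selection 11: 1652 + 532 = 2184
Selection 12: 2184 + 532 = 2716
Selection 13: 2716 + 532 = 3248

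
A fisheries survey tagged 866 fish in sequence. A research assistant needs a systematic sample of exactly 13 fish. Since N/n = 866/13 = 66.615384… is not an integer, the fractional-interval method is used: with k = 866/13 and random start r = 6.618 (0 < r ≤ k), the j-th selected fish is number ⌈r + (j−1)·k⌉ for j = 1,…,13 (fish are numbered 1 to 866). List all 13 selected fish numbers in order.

7, 74, 140, 207, 274, 340, 407, 473, 540, 607, 673, 740, 807

j=1: r + 0k = 6.618 → ⌈·⌉ = 7
j=2: r + 1k = 73.233384… → ⌈·⌉ = 74
j=3: r + 2k = 139.848769… → ⌈·⌉ = 140
j=4: r + 3k = 206.464153… → ⌈·⌉ = 207
j=5: r + 4k = 273.079538… → ⌈·⌉ = 274
j=6: r + 5k = 339.694923… → ⌈·⌉ = 340
j=7: r + 6k = 406.310307… → ⌈·⌉ = 407
j=8: r + 7k = 472.925692… → ⌈·⌉ = 473
j=9: r + 8k = 539.541076… → ⌈·⌉ = 540
j=10: r + 9k = 606.156461… → ⌈·⌉ = 607
j=11: r + 10k = 672.771846… → ⌈·⌉ = 673
j=12: r + 11k = 739.387230… → ⌈·⌉ = 740
j=13: r + 12k = 806.002615… → ⌈·⌉ = 807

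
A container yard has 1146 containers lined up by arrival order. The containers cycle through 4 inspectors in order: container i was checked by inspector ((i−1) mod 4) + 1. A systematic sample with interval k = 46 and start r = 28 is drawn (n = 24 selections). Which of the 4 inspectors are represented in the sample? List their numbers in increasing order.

Consecutive selections differ by k = 46, so their inspector numbers differ by 46 mod 4 = 2.
gcd(46, 4) = 2, so the sample visits 4/2 = 2 distinct residues mod 4.
Start 28 is inspector 4; the inspectors hit are 2, 4.

2, 4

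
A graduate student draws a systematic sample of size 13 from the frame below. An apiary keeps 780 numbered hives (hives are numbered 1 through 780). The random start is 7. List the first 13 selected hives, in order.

k = N/n = 780/13 = 60
hive 1: 7
hive 2: 7 + 60 = 67
hive 3: 67 + 60 = 127
hive 4: 127 + 60 = 187
hive 5: 187 + 60 = 247
hive 6: 247 + 60 = 307
hive 7: 307 + 60 = 367
hive 8: 367 + 60 = 427
hive 9: 427 + 60 = 487
hive 10: 487 + 60 = 547
hive 11: 547 + 60 = 607
hive 12: 607 + 60 = 667
hive 13: 667 + 60 = 727

7, 67, 127, 187, 247, 307, 367, 427, 487, 547, 607, 667, 727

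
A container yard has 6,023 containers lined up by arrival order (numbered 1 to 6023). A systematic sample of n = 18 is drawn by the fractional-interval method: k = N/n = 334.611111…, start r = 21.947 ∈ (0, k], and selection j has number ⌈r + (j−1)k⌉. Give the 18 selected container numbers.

22, 357, 692, 1026, 1361, 1696, 2030, 2365, 2699, 3034, 3369, 3703, 4038, 4372, 4707, 5042, 5376, 5711

j=1: r + 0k = 21.947 → ⌈·⌉ = 22
j=2: r + 1k = 356.558111… → ⌈·⌉ = 357
j=3: r + 2k = 691.169222… → ⌈·⌉ = 692
j=4: r + 3k = 1025.780333… → ⌈·⌉ = 1026
j=5: r + 4k = 1360.391444… → ⌈·⌉ = 1361
j=6: r + 5k = 1695.002555… → ⌈·⌉ = 1696
j=7: r + 6k = 2029.613666… → ⌈·⌉ = 2030
j=8: r + 7k = 2364.224777… → ⌈·⌉ = 2365
j=9: r + 8k = 2698.835888… → ⌈·⌉ = 2699
j=10: r + 9k = 3033.447 → ⌈·⌉ = 3034
j=11: r + 10k = 3368.058111… → ⌈·⌉ = 3369
j=12: r + 11k = 3702.669222… → ⌈·⌉ = 3703
j=13: r + 12k = 4037.280333… → ⌈·⌉ = 4038
j=14: r + 13k = 4371.891444… → ⌈·⌉ = 4372
j=15: r + 14k = 4706.502555… → ⌈·⌉ = 4707
j=16: r + 15k = 5041.113666… → ⌈·⌉ = 5042
j=17: r + 16k = 5375.724777… → ⌈·⌉ = 5376
j=18: r + 17k = 5710.335888… → ⌈·⌉ = 5711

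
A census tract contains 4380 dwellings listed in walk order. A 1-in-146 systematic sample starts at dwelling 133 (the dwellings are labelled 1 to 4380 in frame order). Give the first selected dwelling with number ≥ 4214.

4221

k = 146
Steps past start: ⌈(4214 − 133)/146⌉ = ⌈4081/146⌉ = 28
Selected dwelling: 133 + 28×146 = 4221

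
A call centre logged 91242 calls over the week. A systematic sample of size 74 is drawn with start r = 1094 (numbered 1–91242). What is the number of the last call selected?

k = 91242/74 = 1233
74th selection = r + (74−1)·k = 1094 + 73×1233 = 1094 + 90009 = 91103

91103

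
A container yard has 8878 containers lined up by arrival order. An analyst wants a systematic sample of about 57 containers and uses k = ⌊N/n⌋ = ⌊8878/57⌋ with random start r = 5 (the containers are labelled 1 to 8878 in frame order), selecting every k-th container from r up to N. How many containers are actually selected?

k = ⌊8878/57⌋ = 155
Achieved size = ⌊(8878 − 5)/155⌋ + 1 = ⌊8873/155⌋ + 1 = 57 + 1 = 58
(last selection: 5 + 57×155 = 8840 ≤ 8878; next would be 8995 > 8878)

58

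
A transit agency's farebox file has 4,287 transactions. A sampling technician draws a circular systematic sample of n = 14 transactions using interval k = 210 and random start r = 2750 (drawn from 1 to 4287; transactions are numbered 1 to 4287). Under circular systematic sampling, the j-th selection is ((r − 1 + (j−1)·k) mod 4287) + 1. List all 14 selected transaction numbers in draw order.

2750, 2960, 3170, 3380, 3590, 3800, 4010, 4220, 143, 353, 563, 773, 983, 1193

Selection 1: 2750
Selection 2: 2750 + 210 = 2960
Selection 3: 2960 + 210 = 3170
Selection 4: 3170 + 210 = 3380
Selection 5: 3380 + 210 = 3590
Selection 6: 3590 + 210 = 3800
Selection 7: 3800 + 210 = 4010
Selection 8: 4010 + 210 = 4220
Selection 9: 4220 + 210 = 4430 → 4430 − 4287 = 143
Selection 10: 143 + 210 = 353
Selection 11: 353 + 210 = 563
Selection 12: 563 + 210 = 773
Selection 13: 773 + 210 = 983
Selection 14: 983 + 210 = 1193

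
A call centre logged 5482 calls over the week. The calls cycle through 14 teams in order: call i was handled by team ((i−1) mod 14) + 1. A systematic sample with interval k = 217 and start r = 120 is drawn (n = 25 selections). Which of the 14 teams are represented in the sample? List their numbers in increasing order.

Consecutive selections differ by k = 217, so their team numbers differ by 217 mod 14 = 7.
gcd(217, 14) = 7, so the sample visits 14/7 = 2 distinct residues mod 14.
Start 120 is team 8; the teams hit are 1, 8.

1, 8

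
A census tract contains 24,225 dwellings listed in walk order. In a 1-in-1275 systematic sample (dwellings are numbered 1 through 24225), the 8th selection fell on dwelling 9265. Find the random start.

k = 1275
r = 9265 − (8−1)×1275 = 9265 − 8925 = 340

340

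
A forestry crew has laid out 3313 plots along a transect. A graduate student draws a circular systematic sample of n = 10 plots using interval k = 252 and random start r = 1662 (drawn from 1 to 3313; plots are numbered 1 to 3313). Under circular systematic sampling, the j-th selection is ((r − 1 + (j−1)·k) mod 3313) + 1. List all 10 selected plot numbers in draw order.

Selection 1: 1662
Selection 2: 1662 + 252 = 1914
Selection 3: 1914 + 252 = 2166
Selection 4: 2166 + 252 = 2418
Selection 5: 2418 + 252 = 2670
Selection 6: 2670 + 252 = 2922
Selection 7: 2922 + 252 = 3174
Selection 8: 3174 + 252 = 3426 → 3426 − 3313 = 113
Selection 9: 113 + 252 = 365
Selection 10: 365 + 252 = 617

1662, 1914, 2166, 2418, 2670, 2922, 3174, 113, 365, 617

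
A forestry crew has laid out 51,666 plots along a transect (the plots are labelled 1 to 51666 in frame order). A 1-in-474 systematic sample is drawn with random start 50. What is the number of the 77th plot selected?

k = 474
77th selection = r + (77−1)·k = 50 + 76×474 = 50 + 36024 = 36074

36074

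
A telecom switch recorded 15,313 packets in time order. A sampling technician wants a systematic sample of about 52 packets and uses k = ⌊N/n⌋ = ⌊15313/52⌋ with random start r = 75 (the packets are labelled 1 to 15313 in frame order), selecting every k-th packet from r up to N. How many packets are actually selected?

52

k = ⌊15313/52⌋ = 294
Achieved size = ⌊(15313 − 75)/294⌋ + 1 = ⌊15238/294⌋ + 1 = 51 + 1 = 52
(last selection: 75 + 51×294 = 15069 ≤ 15313; next would be 15363 > 15313)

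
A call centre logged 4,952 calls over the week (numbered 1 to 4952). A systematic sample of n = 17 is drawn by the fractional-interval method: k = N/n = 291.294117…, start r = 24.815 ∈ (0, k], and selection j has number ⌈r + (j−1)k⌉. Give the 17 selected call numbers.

j=1: r + 0k = 24.815 → ⌈·⌉ = 25
j=2: r + 1k = 316.109117… → ⌈·⌉ = 317
j=3: r + 2k = 607.403235… → ⌈·⌉ = 608
j=4: r + 3k = 898.697352… → ⌈·⌉ = 899
j=5: r + 4k = 1189.991470… → ⌈·⌉ = 1190
j=6: r + 5k = 1481.285588… → ⌈·⌉ = 1482
j=7: r + 6k = 1772.579705… → ⌈·⌉ = 1773
j=8: r + 7k = 2063.873823… → ⌈·⌉ = 2064
j=9: r + 8k = 2355.167941… → ⌈·⌉ = 2356
j=10: r + 9k = 2646.462058… → ⌈·⌉ = 2647
j=11: r + 10k = 2937.756176… → ⌈·⌉ = 2938
j=12: r + 11k = 3229.050294… → ⌈·⌉ = 3230
j=13: r + 12k = 3520.344411… → ⌈·⌉ = 3521
j=14: r + 13k = 3811.638529… → ⌈·⌉ = 3812
j=15: r + 14k = 4102.932647… → ⌈·⌉ = 4103
j=16: r + 15k = 4394.226764… → ⌈·⌉ = 4395
j=17: r + 16k = 4685.520882… → ⌈·⌉ = 4686

25, 317, 608, 899, 1190, 1482, 1773, 2064, 2356, 2647, 2938, 3230, 3521, 3812, 4103, 4395, 4686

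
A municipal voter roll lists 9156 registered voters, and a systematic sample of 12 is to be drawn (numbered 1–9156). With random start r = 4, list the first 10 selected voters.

4, 767, 1530, 2293, 3056, 3819, 4582, 5345, 6108, 6871

k = N/n = 9156/12 = 763
voter 1: 4
voter 2: 4 + 763 = 767
voter 3: 767 + 763 = 1530
voter 4: 1530 + 763 = 2293
voter 5: 2293 + 763 = 3056
voter 6: 3056 + 763 = 3819
voter 7: 3819 + 763 = 4582
voter 8: 4582 + 763 = 5345
voter 9: 5345 + 763 = 6108
voter 10: 6108 + 763 = 6871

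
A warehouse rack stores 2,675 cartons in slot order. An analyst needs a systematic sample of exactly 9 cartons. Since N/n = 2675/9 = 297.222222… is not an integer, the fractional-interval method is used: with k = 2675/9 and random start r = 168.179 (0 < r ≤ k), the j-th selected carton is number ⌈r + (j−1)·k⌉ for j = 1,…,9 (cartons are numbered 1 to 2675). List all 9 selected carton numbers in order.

169, 466, 763, 1060, 1358, 1655, 1952, 2249, 2546

j=1: r + 0k = 168.179 → ⌈·⌉ = 169
j=2: r + 1k = 465.401222… → ⌈·⌉ = 466
j=3: r + 2k = 762.623444… → ⌈·⌉ = 763
j=4: r + 3k = 1059.845666… → ⌈·⌉ = 1060
j=5: r + 4k = 1357.067888… → ⌈·⌉ = 1358
j=6: r + 5k = 1654.290111… → ⌈·⌉ = 1655
j=7: r + 6k = 1951.512333… → ⌈·⌉ = 1952
j=8: r + 7k = 2248.734555… → ⌈·⌉ = 2249
j=9: r + 8k = 2545.956777… → ⌈·⌉ = 2546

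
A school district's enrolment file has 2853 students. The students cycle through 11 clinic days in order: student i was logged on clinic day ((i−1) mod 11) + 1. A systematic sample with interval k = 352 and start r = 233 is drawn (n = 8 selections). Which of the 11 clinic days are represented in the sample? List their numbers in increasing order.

Consecutive selections differ by k = 352, so their clinic day numbers differ by 352 mod 11 = 0.
gcd(352, 11) = 11, so the sample visits 11/11 = 1 distinct residues mod 11.
Start 233 is clinic day 2; the clinic days hit are 2.

2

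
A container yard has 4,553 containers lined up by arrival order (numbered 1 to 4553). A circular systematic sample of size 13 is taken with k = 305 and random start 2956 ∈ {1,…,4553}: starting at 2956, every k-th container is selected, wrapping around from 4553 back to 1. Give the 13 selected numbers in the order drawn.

2956, 3261, 3566, 3871, 4176, 4481, 233, 538, 843, 1148, 1453, 1758, 2063

Selection 1: 2956
Selection 2: 2956 + 305 = 3261
Selection 3: 3261 + 305 = 3566
Selection 4: 3566 + 305 = 3871
Selection 5: 3871 + 305 = 4176
Selection 6: 4176 + 305 = 4481
Selection 7: 4481 + 305 = 4786 → 4786 − 4553 = 233
Selection 8: 233 + 305 = 538
Selection 9: 538 + 305 = 843
Selection 10: 843 + 305 = 1148
Selection 11: 1148 + 305 = 1453
Selection 12: 1453 + 305 = 1758
Selection 13: 1758 + 305 = 2063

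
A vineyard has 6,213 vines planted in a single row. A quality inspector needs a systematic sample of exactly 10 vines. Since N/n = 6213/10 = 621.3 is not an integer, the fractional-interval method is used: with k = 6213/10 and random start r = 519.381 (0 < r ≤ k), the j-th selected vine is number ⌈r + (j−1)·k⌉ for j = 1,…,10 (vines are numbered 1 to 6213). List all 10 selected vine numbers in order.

520, 1141, 1762, 2384, 3005, 3626, 4248, 4869, 5490, 6112

j=1: r + 0k = 519.381 → ⌈·⌉ = 520
j=2: r + 1k = 1140.681 → ⌈·⌉ = 1141
j=3: r + 2k = 1761.981 → ⌈·⌉ = 1762
j=4: r + 3k = 2383.281 → ⌈·⌉ = 2384
j=5: r + 4k = 3004.581 → ⌈·⌉ = 3005
j=6: r + 5k = 3625.881 → ⌈·⌉ = 3626
j=7: r + 6k = 4247.181 → ⌈·⌉ = 4248
j=8: r + 7k = 4868.481 → ⌈·⌉ = 4869
j=9: r + 8k = 5489.781 → ⌈·⌉ = 5490
j=10: r + 9k = 6111.081 → ⌈·⌉ = 6112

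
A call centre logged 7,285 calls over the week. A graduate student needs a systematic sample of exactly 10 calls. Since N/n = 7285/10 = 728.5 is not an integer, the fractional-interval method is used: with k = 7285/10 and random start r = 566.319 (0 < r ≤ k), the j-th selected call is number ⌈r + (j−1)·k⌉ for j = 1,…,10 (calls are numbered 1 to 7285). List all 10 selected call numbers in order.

j=1: r + 0k = 566.319 → ⌈·⌉ = 567
j=2: r + 1k = 1294.819 → ⌈·⌉ = 1295
j=3: r + 2k = 2023.319 → ⌈·⌉ = 2024
j=4: r + 3k = 2751.819 → ⌈·⌉ = 2752
j=5: r + 4k = 3480.319 → ⌈·⌉ = 3481
j=6: r + 5k = 4208.819 → ⌈·⌉ = 4209
j=7: r + 6k = 4937.319 → ⌈·⌉ = 4938
j=8: r + 7k = 5665.819 → ⌈·⌉ = 5666
j=9: r + 8k = 6394.319 → ⌈·⌉ = 6395
j=10: r + 9k = 7122.819 → ⌈·⌉ = 7123

567, 1295, 2024, 2752, 3481, 4209, 4938, 5666, 6395, 7123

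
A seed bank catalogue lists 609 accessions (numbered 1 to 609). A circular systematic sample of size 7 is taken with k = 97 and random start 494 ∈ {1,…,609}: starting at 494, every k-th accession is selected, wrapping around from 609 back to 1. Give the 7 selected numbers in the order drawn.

494, 591, 79, 176, 273, 370, 467

Selection 1: 494
Selection 2: 494 + 97 = 591
Selection 3: 591 + 97 = 688 → 688 − 609 = 79
Selection 4: 79 + 97 = 176
Selection 5: 176 + 97 = 273
Selection 6: 273 + 97 = 370
Selection 7: 370 + 97 = 467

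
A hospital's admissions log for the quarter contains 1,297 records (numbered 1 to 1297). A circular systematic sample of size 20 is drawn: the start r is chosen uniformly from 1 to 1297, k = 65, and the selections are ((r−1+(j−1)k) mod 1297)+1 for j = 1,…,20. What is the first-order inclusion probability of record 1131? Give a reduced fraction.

For each position j, as r ranges over 1…1297 the j-th selection hits every record exactly once, so record 1131 is selected for exactly 20 of the 1297 starts.
Inclusion probability = 20/1297.

20/1297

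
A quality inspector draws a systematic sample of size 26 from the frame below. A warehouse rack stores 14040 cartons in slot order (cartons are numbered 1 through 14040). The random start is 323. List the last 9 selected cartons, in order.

9503, 10043, 10583, 11123, 11663, 12203, 12743, 13283, 13823

k = N/n = 14040/26 = 540
18th selection = 323 + 17×540 = 9503
19th: 9503 + 540 = 10043
20th: 10043 + 540 = 10583
21st: 10583 + 540 = 11123
22nd: 11123 + 540 = 11663
23rd: 11663 + 540 = 12203
24th: 12203 + 540 = 12743
25th: 12743 + 540 = 13283
26th: 13283 + 540 = 13823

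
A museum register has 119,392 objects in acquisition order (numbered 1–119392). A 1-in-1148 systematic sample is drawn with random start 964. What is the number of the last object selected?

k = 1148
104th selection = r + (104−1)·k = 964 + 103×1148 = 964 + 118244 = 119208

119208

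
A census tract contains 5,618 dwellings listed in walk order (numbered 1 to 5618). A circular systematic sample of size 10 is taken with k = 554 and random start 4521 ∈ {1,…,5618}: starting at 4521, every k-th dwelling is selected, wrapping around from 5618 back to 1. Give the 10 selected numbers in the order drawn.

Selection 1: 4521
Selection 2: 4521 + 554 = 5075
Selection 3: 5075 + 554 = 5629 → 5629 − 5618 = 11
Selection 4: 11 + 554 = 565
Selection 5: 565 + 554 = 1119
Selection 6: 1119 + 554 = 1673
Selection 7: 1673 + 554 = 2227
Selection 8: 2227 + 554 = 2781
Selection 9: 2781 + 554 = 3335
Selection 10: 3335 + 554 = 3889

4521, 5075, 11, 565, 1119, 1673, 2227, 2781, 3335, 3889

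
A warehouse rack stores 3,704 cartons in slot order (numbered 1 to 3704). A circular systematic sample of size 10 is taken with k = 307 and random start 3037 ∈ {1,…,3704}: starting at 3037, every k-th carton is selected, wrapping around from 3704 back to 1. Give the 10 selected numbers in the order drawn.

Selection 1: 3037
Selection 2: 3037 + 307 = 3344
Selection 3: 3344 + 307 = 3651
Selection 4: 3651 + 307 = 3958 → 3958 − 3704 = 254
Selection 5: 254 + 307 = 561
Selection 6: 561 + 307 = 868
Selection 7: 868 + 307 = 1175
Selection 8: 1175 + 307 = 1482
Selection 9: 1482 + 307 = 1789
Selection 10: 1789 + 307 = 2096

3037, 3344, 3651, 254, 561, 868, 1175, 1482, 1789, 2096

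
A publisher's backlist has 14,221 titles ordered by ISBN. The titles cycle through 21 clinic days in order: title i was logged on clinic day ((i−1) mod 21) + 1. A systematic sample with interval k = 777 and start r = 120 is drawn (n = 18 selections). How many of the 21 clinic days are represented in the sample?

1

Consecutive selections differ by k = 777, so their clinic day numbers differ by 777 mod 21 = 0.
gcd(777, 21) = 21, so the sample visits 21/21 = 1 distinct residues mod 21.
Start 120 is clinic day 15; the clinic days hit are 15.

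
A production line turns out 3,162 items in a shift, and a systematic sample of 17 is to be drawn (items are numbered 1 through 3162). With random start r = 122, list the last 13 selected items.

k = N/n = 3162/17 = 186
5th selection = 122 + 4×186 = 866
6th: 866 + 186 = 1052
7th: 1052 + 186 = 1238
8th: 1238 + 186 = 1424
9th: 1424 + 186 = 1610
10th: 1610 + 186 = 1796
11th: 1796 + 186 = 1982
12th: 1982 + 186 = 2168
13th: 2168 + 186 = 2354
14th: 2354 + 186 = 2540
15th: 2540 + 186 = 2726
16th: 2726 + 186 = 2912
17th: 2912 + 186 = 3098

866, 1052, 1238, 1424, 1610, 1796, 1982, 2168, 2354, 2540, 2726, 2912, 3098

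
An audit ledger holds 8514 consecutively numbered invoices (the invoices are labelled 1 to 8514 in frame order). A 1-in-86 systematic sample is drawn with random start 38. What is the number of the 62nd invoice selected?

5284

k = 86
62nd selection = r + (62−1)·k = 38 + 61×86 = 38 + 5246 = 5284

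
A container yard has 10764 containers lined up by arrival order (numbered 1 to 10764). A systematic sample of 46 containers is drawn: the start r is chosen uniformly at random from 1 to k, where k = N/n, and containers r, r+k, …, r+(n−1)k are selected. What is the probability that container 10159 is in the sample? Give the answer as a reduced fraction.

k = 10764/46 = 234.
Container 10159 is selected iff r ≡ 10159 (mod 234); exactly one such r in {1,…,234}.
Inclusion probability = 1/234.

1/234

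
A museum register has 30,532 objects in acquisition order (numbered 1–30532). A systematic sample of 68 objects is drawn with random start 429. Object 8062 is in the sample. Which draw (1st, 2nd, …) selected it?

18

k = 30532/68 = 449
position = (8062 − 429)/449 + 1 = 7633/449 + 1 = 17 + 1 = 18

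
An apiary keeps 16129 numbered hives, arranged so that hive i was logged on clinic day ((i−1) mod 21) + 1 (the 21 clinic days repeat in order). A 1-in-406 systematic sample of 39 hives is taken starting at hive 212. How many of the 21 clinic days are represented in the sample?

3

Consecutive selections differ by k = 406, so their clinic day numbers differ by 406 mod 21 = 7.
gcd(406, 21) = 7, so the sample visits 21/7 = 3 distinct residues mod 21.
Start 212 is clinic day 2; the clinic days hit are 2, 9, 16.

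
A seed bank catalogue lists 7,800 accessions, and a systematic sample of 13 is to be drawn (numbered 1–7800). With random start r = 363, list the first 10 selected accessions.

k = N/n = 7800/13 = 600
accession 1: 363
accession 2: 363 + 600 = 963
accession 3: 963 + 600 = 1563
accession 4: 1563 + 600 = 2163
accession 5: 2163 + 600 = 2763
accession 6: 2763 + 600 = 3363
accession 7: 3363 + 600 = 3963
accession 8: 3963 + 600 = 4563
accession 9: 4563 + 600 = 5163
accession 10: 5163 + 600 = 5763

363, 963, 1563, 2163, 2763, 3363, 3963, 4563, 5163, 5763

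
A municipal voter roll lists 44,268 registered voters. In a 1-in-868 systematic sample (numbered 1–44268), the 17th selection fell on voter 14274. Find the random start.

k = 868
r = 14274 − (17−1)×868 = 14274 − 13888 = 386

386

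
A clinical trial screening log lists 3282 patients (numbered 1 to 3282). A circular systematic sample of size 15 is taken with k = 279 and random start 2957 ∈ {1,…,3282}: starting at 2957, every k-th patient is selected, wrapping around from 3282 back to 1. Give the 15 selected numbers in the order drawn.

2957, 3236, 233, 512, 791, 1070, 1349, 1628, 1907, 2186, 2465, 2744, 3023, 20, 299

Selection 1: 2957
Selection 2: 2957 + 279 = 3236
Selection 3: 3236 + 279 = 3515 → 3515 − 3282 = 233
Selection 4: 233 + 279 = 512
Selection 5: 512 + 279 = 791
Selection 6: 791 + 279 = 1070
Selection 7: 1070 + 279 = 1349
Selection 8: 1349 + 279 = 1628
Selection 9: 1628 + 279 = 1907
Selection 10: 1907 + 279 = 2186
Selection 11: 2186 + 279 = 2465
Selection 12: 2465 + 279 = 2744
Selection 13: 2744 + 279 = 3023
Selection 14: 3023 + 279 = 3302 → 3302 − 3282 = 20
Selection 15: 20 + 279 = 299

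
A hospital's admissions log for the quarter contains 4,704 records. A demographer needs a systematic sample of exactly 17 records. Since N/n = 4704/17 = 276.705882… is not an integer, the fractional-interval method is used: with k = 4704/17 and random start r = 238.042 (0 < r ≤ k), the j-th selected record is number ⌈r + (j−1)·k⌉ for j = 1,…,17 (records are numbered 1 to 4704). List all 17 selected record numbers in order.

j=1: r + 0k = 238.042 → ⌈·⌉ = 239
j=2: r + 1k = 514.747882… → ⌈·⌉ = 515
j=3: r + 2k = 791.453764… → ⌈·⌉ = 792
j=4: r + 3k = 1068.159647… → ⌈·⌉ = 1069
j=5: r + 4k = 1344.865529… → ⌈·⌉ = 1345
j=6: r + 5k = 1621.571411… → ⌈·⌉ = 1622
j=7: r + 6k = 1898.277294… → ⌈·⌉ = 1899
j=8: r + 7k = 2174.983176… → ⌈·⌉ = 2175
j=9: r + 8k = 2451.689058… → ⌈·⌉ = 2452
j=10: r + 9k = 2728.394941… → ⌈·⌉ = 2729
j=11: r + 10k = 3005.100823… → ⌈·⌉ = 3006
j=12: r + 11k = 3281.806705… → ⌈·⌉ = 3282
j=13: r + 12k = 3558.512588… → ⌈·⌉ = 3559
j=14: r + 13k = 3835.218470… → ⌈·⌉ = 3836
j=15: r + 14k = 4111.924352… → ⌈·⌉ = 4112
j=16: r + 15k = 4388.630235… → ⌈·⌉ = 4389
j=17: r + 16k = 4665.336117… → ⌈·⌉ = 4666

239, 515, 792, 1069, 1345, 1622, 1899, 2175, 2452, 2729, 3006, 3282, 3559, 3836, 4112, 4389, 4666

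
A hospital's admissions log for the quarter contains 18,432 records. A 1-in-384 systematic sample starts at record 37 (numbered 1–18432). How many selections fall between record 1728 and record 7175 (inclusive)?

k = 384
First selection ≥ 1728: 37 + ⌈(1728−37)/384⌉·384 = 37 + 5×384 = 1957
Last selection ≤ 7175: 37 + ⌊(7175−37)/384⌋·384 = 37 + 18×384 = 6949
Count = 18 − 5 + 1 = 14

14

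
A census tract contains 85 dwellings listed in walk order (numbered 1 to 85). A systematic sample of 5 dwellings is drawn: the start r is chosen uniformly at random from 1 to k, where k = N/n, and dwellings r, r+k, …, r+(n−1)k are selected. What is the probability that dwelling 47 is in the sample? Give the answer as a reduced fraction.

1/17

k = 85/5 = 17.
Dwelling 47 is selected iff r ≡ 47 (mod 17); exactly one such r in {1,…,17}.
Inclusion probability = 1/17.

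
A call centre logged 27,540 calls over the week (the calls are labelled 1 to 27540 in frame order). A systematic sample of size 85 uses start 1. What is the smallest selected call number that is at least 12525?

k = 27540/85 = 324
Steps past start: ⌈(12525 − 1)/324⌉ = ⌈12524/324⌉ = 39
Selected call: 1 + 39×324 = 12637

12637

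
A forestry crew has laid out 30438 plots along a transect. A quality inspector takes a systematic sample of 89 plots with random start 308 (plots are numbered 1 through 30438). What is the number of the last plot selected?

30404

k = 30438/89 = 342
89th selection = r + (89−1)·k = 308 + 88×342 = 308 + 30096 = 30404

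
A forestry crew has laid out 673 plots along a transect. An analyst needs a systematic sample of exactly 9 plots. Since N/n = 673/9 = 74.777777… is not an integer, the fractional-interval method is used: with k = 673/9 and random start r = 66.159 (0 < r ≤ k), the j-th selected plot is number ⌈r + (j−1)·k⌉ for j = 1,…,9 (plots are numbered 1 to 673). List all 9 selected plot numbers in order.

j=1: r + 0k = 66.159 → ⌈·⌉ = 67
j=2: r + 1k = 140.936777… → ⌈·⌉ = 141
j=3: r + 2k = 215.714555… → ⌈·⌉ = 216
j=4: r + 3k = 290.492333… → ⌈·⌉ = 291
j=5: r + 4k = 365.270111… → ⌈·⌉ = 366
j=6: r + 5k = 440.047888… → ⌈·⌉ = 441
j=7: r + 6k = 514.825666… → ⌈·⌉ = 515
j=8: r + 7k = 589.603444… → ⌈·⌉ = 590
j=9: r + 8k = 664.381222… → ⌈·⌉ = 665

67, 141, 216, 291, 366, 441, 515, 590, 665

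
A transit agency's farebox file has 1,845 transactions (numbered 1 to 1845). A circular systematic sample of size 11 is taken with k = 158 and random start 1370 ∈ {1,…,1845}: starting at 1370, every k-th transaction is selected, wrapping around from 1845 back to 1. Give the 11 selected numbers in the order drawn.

Selection 1: 1370
Selection 2: 1370 + 158 = 1528
Selection 3: 1528 + 158 = 1686
Selection 4: 1686 + 158 = 1844
Selection 5: 1844 + 158 = 2002 → 2002 − 1845 = 157
Selection 6: 157 + 158 = 315
Selection 7: 315 + 158 = 473
Selection 8: 473 + 158 = 631
Selection 9: 631 + 158 = 789
Selection 10: 789 + 158 = 947
Selection 11: 947 + 158 = 1105

1370, 1528, 1686, 1844, 157, 315, 473, 631, 789, 947, 1105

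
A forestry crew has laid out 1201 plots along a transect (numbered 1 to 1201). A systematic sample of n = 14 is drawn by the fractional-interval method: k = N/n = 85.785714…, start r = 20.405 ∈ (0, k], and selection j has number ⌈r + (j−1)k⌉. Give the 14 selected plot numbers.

21, 107, 192, 278, 364, 450, 536, 621, 707, 793, 879, 965, 1050, 1136

j=1: r + 0k = 20.405 → ⌈·⌉ = 21
j=2: r + 1k = 106.190714… → ⌈·⌉ = 107
j=3: r + 2k = 191.976428… → ⌈·⌉ = 192
j=4: r + 3k = 277.762142… → ⌈·⌉ = 278
j=5: r + 4k = 363.547857… → ⌈·⌉ = 364
j=6: r + 5k = 449.333571… → ⌈·⌉ = 450
j=7: r + 6k = 535.119285… → ⌈·⌉ = 536
j=8: r + 7k = 620.905 → ⌈·⌉ = 621
j=9: r + 8k = 706.690714… → ⌈·⌉ = 707
j=10: r + 9k = 792.476428… → ⌈·⌉ = 793
j=11: r + 10k = 878.262142… → ⌈·⌉ = 879
j=12: r + 11k = 964.047857… → ⌈·⌉ = 965
j=13: r + 12k = 1049.833571… → ⌈·⌉ = 1050
j=14: r + 13k = 1135.619285… → ⌈·⌉ = 1136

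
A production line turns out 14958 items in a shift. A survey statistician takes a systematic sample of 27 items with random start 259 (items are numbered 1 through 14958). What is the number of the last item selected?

14663

k = 14958/27 = 554
27th selection = r + (27−1)·k = 259 + 26×554 = 259 + 14404 = 14663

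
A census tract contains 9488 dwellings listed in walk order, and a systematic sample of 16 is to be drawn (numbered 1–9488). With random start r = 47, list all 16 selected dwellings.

k = N/n = 9488/16 = 593
dwelling 1: 47
dwelling 2: 47 + 593 = 640
dwelling 3: 640 + 593 = 1233
dwelling 4: 1233 + 593 = 1826
dwelling 5: 1826 + 593 = 2419
dwelling 6: 2419 + 593 = 3012
dwelling 7: 3012 + 593 = 3605
dwelling 8: 3605 + 593 = 4198
dwelling 9: 4198 + 593 = 4791
dwelling 10: 4791 + 593 = 5384
dwelling 11: 5384 + 593 = 5977
dwelling 12: 5977 + 593 = 6570
dwelling 13: 6570 + 593 = 7163
dwelling 14: 7163 + 593 = 7756
dwelling 15: 7756 + 593 = 8349
dwelling 16: 8349 + 593 = 8942

47, 640, 1233, 1826, 2419, 3012, 3605, 4198, 4791, 5384, 5977, 6570, 7163, 7756, 8349, 8942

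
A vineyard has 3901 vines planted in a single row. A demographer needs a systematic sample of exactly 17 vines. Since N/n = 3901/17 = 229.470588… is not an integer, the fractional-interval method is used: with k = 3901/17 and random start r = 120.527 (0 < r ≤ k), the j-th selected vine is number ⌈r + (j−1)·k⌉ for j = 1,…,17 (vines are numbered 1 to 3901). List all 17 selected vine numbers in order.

121, 350, 580, 809, 1039, 1268, 1498, 1727, 1957, 2186, 2416, 2645, 2875, 3104, 3334, 3563, 3793

j=1: r + 0k = 120.527 → ⌈·⌉ = 121
j=2: r + 1k = 349.997588… → ⌈·⌉ = 350
j=3: r + 2k = 579.468176… → ⌈·⌉ = 580
j=4: r + 3k = 808.938764… → ⌈·⌉ = 809
j=5: r + 4k = 1038.409352… → ⌈·⌉ = 1039
j=6: r + 5k = 1267.879941… → ⌈·⌉ = 1268
j=7: r + 6k = 1497.350529… → ⌈·⌉ = 1498
j=8: r + 7k = 1726.821117… → ⌈·⌉ = 1727
j=9: r + 8k = 1956.291705… → ⌈·⌉ = 1957
j=10: r + 9k = 2185.762294… → ⌈·⌉ = 2186
j=11: r + 10k = 2415.232882… → ⌈·⌉ = 2416
j=12: r + 11k = 2644.703470… → ⌈·⌉ = 2645
j=13: r + 12k = 2874.174058… → ⌈·⌉ = 2875
j=14: r + 13k = 3103.644647… → ⌈·⌉ = 3104
j=15: r + 14k = 3333.115235… → ⌈·⌉ = 3334
j=16: r + 15k = 3562.585823… → ⌈·⌉ = 3563
j=17: r + 16k = 3792.056411… → ⌈·⌉ = 3793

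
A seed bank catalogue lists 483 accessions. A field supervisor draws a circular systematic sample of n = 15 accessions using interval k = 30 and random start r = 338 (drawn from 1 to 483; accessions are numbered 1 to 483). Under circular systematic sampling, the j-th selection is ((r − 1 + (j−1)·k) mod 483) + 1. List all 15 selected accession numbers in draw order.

Selection 1: 338
Selection 2: 338 + 30 = 368
Selection 3: 368 + 30 = 398
Selection 4: 398 + 30 = 428
Selection 5: 428 + 30 = 458
Selection 6: 458 + 30 = 488 → 488 − 483 = 5
Selection 7: 5 + 30 = 35
Selection 8: 35 + 30 = 65
Selection 9: 65 + 30 = 95
Selection 10: 95 + 30 = 125
Selection 11: 125 + 30 = 155
Selection 12: 155 + 30 = 185
Selection 13: 185 + 30 = 215
Selection 14: 215 + 30 = 245
Selection 15: 245 + 30 = 275

338, 368, 398, 428, 458, 5, 35, 65, 95, 125, 155, 185, 215, 245, 275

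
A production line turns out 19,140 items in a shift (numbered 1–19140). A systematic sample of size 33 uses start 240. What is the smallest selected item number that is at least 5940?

6040

k = 19140/33 = 580
Steps past start: ⌈(5940 − 240)/580⌉ = ⌈5700/580⌉ = 10
Selected item: 240 + 10×580 = 6040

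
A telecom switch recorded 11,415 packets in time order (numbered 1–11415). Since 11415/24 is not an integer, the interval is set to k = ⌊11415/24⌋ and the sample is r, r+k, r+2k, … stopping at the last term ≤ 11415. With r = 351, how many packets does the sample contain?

k = ⌊11415/24⌋ = 475
Achieved size = ⌊(11415 − 351)/475⌋ + 1 = ⌊11064/475⌋ + 1 = 23 + 1 = 24
(last selection: 351 + 23×475 = 11276 ≤ 11415; next would be 11751 > 11415)

24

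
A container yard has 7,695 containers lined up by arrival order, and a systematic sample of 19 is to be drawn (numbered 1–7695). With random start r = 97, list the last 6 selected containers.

5362, 5767, 6172, 6577, 6982, 7387

k = N/n = 7695/19 = 405
14th selection = 97 + 13×405 = 5362
15th: 5362 + 405 = 5767
16th: 5767 + 405 = 6172
17th: 6172 + 405 = 6577
18th: 6577 + 405 = 6982
19th: 6982 + 405 = 7387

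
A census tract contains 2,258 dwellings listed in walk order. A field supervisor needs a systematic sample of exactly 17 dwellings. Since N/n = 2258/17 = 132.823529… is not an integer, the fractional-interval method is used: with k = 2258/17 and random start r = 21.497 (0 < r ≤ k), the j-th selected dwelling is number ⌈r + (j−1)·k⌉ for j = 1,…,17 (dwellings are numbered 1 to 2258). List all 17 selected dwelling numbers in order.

j=1: r + 0k = 21.497 → ⌈·⌉ = 22
j=2: r + 1k = 154.320529… → ⌈·⌉ = 155
j=3: r + 2k = 287.144058… → ⌈·⌉ = 288
j=4: r + 3k = 419.967588… → ⌈·⌉ = 420
j=5: r + 4k = 552.791117… → ⌈·⌉ = 553
j=6: r + 5k = 685.614647… → ⌈·⌉ = 686
j=7: r + 6k = 818.438176… → ⌈·⌉ = 819
j=8: r + 7k = 951.261705… → ⌈·⌉ = 952
j=9: r + 8k = 1084.085235… → ⌈·⌉ = 1085
j=10: r + 9k = 1216.908764… → ⌈·⌉ = 1217
j=11: r + 10k = 1349.732294… → ⌈·⌉ = 1350
j=12: r + 11k = 1482.555823… → ⌈·⌉ = 1483
j=13: r + 12k = 1615.379352… → ⌈·⌉ = 1616
j=14: r + 13k = 1748.202882… → ⌈·⌉ = 1749
j=15: r + 14k = 1881.026411… → ⌈·⌉ = 1882
j=16: r + 15k = 2013.849941… → ⌈·⌉ = 2014
j=17: r + 16k = 2146.673470… → ⌈·⌉ = 2147

22, 155, 288, 420, 553, 686, 819, 952, 1085, 1217, 1350, 1483, 1616, 1749, 1882, 2014, 2147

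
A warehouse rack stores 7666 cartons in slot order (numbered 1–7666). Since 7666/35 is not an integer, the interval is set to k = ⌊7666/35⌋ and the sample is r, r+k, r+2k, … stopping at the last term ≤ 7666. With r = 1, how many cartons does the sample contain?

k = ⌊7666/35⌋ = 219
Achieved size = ⌊(7666 − 1)/219⌋ + 1 = ⌊7665/219⌋ + 1 = 35 + 1 = 36
(last selection: 1 + 35×219 = 7666 ≤ 7666; next would be 7885 > 7666)

36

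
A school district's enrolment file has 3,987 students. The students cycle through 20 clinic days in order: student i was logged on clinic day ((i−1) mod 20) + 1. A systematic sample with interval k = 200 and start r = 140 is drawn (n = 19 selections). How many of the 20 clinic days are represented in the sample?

Consecutive selections differ by k = 200, so their clinic day numbers differ by 200 mod 20 = 0.
gcd(200, 20) = 20, so the sample visits 20/20 = 1 distinct residues mod 20.
Start 140 is clinic day 20; the clinic days hit are 20.

1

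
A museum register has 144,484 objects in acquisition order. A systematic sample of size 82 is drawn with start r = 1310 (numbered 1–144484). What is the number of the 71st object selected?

k = 144484/82 = 1762
71st selection = r + (71−1)·k = 1310 + 70×1762 = 1310 + 123340 = 124650

124650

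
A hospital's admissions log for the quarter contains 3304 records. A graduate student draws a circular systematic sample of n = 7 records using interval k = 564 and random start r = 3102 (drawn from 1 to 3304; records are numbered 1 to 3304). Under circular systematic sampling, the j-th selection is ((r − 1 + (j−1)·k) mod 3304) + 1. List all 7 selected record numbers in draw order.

3102, 362, 926, 1490, 2054, 2618, 3182

Selection 1: 3102
Selection 2: 3102 + 564 = 3666 → 3666 − 3304 = 362
Selection 3: 362 + 564 = 926
Selection 4: 926 + 564 = 1490
Selection 5: 1490 + 564 = 2054
Selection 6: 2054 + 564 = 2618
Selection 7: 2618 + 564 = 3182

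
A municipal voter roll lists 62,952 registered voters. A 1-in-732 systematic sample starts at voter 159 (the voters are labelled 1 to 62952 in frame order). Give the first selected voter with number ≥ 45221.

k = 732
Steps past start: ⌈(45221 − 159)/732⌉ = ⌈45062/732⌉ = 62
Selected voter: 159 + 62×732 = 45543

45543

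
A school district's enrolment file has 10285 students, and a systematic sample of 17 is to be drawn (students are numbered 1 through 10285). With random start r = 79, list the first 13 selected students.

k = N/n = 10285/17 = 605
student 1: 79
student 2: 79 + 605 = 684
student 3: 684 + 605 = 1289
student 4: 1289 + 605 = 1894
student 5: 1894 + 605 = 2499
student 6: 2499 + 605 = 3104
student 7: 3104 + 605 = 3709
student 8: 3709 + 605 = 4314
student 9: 4314 + 605 = 4919
student 10: 4919 + 605 = 5524
student 11: 5524 + 605 = 6129
student 12: 6129 + 605 = 6734
student 13: 6734 + 605 = 7339

79, 684, 1289, 1894, 2499, 3104, 3709, 4314, 4919, 5524, 6129, 6734, 7339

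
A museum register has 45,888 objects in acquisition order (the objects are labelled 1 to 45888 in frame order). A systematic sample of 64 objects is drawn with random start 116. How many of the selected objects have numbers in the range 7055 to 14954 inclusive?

k = 45888/64 = 717
First selection ≥ 7055: 116 + ⌈(7055−116)/717⌉·717 = 116 + 10×717 = 7286
Last selection ≤ 14954: 116 + ⌊(14954−116)/717⌋·717 = 116 + 20×717 = 14456
Count = 20 − 10 + 1 = 11

11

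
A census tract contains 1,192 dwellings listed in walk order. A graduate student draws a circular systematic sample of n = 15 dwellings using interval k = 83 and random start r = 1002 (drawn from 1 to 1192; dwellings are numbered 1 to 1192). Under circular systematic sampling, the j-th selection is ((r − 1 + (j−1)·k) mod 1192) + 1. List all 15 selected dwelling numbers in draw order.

Selection 1: 1002
Selection 2: 1002 + 83 = 1085
Selection 3: 1085 + 83 = 1168
Selection 4: 1168 + 83 = 1251 → 1251 − 1192 = 59
Selection 5: 59 + 83 = 142
Selection 6: 142 + 83 = 225
Selection 7: 225 + 83 = 308
Selection 8: 308 + 83 = 391
Selection 9: 391 + 83 = 474
Selection 10: 474 + 83 = 557
Selection 11: 557 + 83 = 640
Selection 12: 640 + 83 = 723
Selection 13: 723 + 83 = 806
Selection 14: 806 + 83 = 889
Selection 15: 889 + 83 = 972

1002, 1085, 1168, 59, 142, 225, 308, 391, 474, 557, 640, 723, 806, 889, 972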